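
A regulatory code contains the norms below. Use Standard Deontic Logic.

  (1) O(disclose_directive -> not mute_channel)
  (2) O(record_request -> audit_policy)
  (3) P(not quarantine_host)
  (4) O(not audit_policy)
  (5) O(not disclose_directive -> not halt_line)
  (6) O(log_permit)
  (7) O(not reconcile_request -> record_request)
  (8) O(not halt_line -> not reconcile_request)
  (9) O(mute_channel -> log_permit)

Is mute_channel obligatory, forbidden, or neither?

Premise 4 gives O(not audit_policy).
The contrapositive of premise 2 (O(record_request -> audit_policy)) is O(not audit_policy -> not record_request), and O(not audit_policy) is already established, so O(not record_request).
Premise 7, O(not reconcile_request -> record_request), contraposes to O(not record_request -> reconcile_request); with O(not record_request) we get O(reconcile_request).
The contrapositive of premise 8 (O(not halt_line -> not reconcile_request)) is O(reconcile_request -> halt_line), and O(reconcile_request) is already established, so O(halt_line).
The contrapositive of premise 5 (O(not disclose_directive -> not halt_line)) is O(halt_line -> disclose_directive), and O(halt_line) is already established, so O(disclose_directive).
Premise 1 is O(disclose_directive -> not mute_channel); since O(disclose_directive), deontic closure gives O(not mute_channel).
Premises 3, 6, 9 do not contribute to this derivation.
Thus O(not mute_channel), which is F(mute_channel): mute_channel is forbidden.

Forbidden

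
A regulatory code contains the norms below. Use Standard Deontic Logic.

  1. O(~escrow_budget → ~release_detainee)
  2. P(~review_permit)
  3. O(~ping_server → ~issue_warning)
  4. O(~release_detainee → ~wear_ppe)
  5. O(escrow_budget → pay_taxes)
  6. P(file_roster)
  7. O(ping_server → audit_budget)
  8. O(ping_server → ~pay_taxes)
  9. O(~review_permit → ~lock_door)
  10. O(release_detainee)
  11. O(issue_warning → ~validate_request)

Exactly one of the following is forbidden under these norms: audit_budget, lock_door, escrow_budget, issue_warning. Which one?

From premise 10 we have O(release_detainee).
Premise 1 is O(~escrow_budget → ~release_detainee); contrapositively O(release_detainee → escrow_budget). Since O(release_detainee) holds, K gives O(escrow_budget).
From O(escrow_budget) and premise 5, O(escrow_budget → pay_taxes), we obtain O(pay_taxes).
Premise 8, O(ping_server → ~pay_taxes), contraposes to O(pay_taxes → ~ping_server); with O(pay_taxes) we get O(~ping_server).
Premise 3 is O(~ping_server → ~issue_warning); since O(~ping_server), deontic closure gives O(~issue_warning).
So O(~issue_warning) holds, i.e. issue_warning is forbidden. None of the other listed options is forbidden under the premises.

issue_warning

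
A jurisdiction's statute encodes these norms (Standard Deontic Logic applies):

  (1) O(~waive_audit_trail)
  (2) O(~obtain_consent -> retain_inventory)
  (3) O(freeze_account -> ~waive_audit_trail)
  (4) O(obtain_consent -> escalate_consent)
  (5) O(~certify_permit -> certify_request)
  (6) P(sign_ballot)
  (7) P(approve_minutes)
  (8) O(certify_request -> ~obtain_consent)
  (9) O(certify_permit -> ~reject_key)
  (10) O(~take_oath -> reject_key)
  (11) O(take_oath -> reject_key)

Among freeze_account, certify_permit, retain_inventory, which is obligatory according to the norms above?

Premises 10 and 11 cover both cases: O(~take_oath -> reject_key) and O(take_oath -> reject_key). Since ~take_oath ∨ take_oath is a tautology, O(reject_key) follows.
Premise 9, O(certify_permit -> ~reject_key), contraposes to O(reject_key -> ~certify_permit); with O(reject_key) we get O(~certify_permit).
Applying K to premise 5 (O(~certify_permit -> certify_request)) and O(~certify_permit) yields O(certify_request).
Premise 8 is O(certify_request -> ~obtain_consent); since O(certify_request), deontic closure gives O(~obtain_consent).
Premise 2 is O(~obtain_consent -> retain_inventory); since O(~obtain_consent), deontic closure gives O(retain_inventory).
So O(retain_inventory) holds — retain_inventory is obligatory. None of the other listed options is made obligatory by any chain of premises.

retain_inventory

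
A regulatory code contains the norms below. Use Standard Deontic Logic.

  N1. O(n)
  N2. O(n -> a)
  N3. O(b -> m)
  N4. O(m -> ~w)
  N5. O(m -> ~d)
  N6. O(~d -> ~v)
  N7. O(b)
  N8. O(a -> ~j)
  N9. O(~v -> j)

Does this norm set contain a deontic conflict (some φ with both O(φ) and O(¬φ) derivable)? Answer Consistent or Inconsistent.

Inconsistent

From premise 1 we have O(n).
With premise 2, O(n -> a), the K-axiom yields O(a).
With premise 8, O(a -> ~j), the K-axiom yields O(~j).
The contrapositive of premise 9 (O(~v -> j)) is O(~j -> v), and O(~j) is already established, so O(v).
The contrapositive of premise 6 (O(~d -> ~v)) is O(v -> d), and O(v) is already established, so O(d).
Premise 5, O(m -> ~d), contraposes to O(d -> ~m); with O(d) we get O(~m).
Premise 3, O(b -> m), contraposes to O(~m -> ~b); with O(~m) we get O(~b).
But premise 7 directly asserts O(b).
We now have both O(~b) and O(b) — b is simultaneously obligatory and forbidden, violating the D-axiom.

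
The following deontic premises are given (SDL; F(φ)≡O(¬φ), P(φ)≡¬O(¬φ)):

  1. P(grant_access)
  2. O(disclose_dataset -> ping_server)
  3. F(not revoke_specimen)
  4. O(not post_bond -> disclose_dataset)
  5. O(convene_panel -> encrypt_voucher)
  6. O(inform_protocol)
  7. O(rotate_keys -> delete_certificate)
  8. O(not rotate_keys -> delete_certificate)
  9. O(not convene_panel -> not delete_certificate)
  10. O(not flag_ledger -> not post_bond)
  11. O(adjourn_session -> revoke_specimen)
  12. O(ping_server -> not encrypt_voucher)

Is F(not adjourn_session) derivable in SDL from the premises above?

No

Premise 11 is O(adjourn_session -> revoke_specimen); even if O(revoke_specimen) held, inferring O(adjourn_session) would be affirming the consequent — invalid.
No other premise forces O(adjourn_session). An ideal world satisfying every premise can still have not adjourn_session true, so F(not adjourn_session) is not derivable.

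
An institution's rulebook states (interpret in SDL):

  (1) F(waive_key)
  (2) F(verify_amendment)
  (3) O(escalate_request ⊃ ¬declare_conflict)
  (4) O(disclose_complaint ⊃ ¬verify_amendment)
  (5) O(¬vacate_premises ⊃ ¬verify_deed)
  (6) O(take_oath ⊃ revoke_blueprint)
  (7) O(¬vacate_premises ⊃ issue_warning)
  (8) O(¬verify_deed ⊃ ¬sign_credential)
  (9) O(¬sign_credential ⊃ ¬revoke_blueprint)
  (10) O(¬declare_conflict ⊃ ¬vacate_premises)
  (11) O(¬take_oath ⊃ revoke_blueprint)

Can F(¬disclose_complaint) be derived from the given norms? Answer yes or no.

Premise 4 is O(disclose_complaint ⊃ ¬verify_amendment); even if O(¬verify_amendment) held, inferring O(disclose_complaint) would be affirming the consequent — invalid.
No other premise forces O(disclose_complaint). An ideal world satisfying every premise can still have ¬disclose_complaint true, so F(¬disclose_complaint) is not derivable.

No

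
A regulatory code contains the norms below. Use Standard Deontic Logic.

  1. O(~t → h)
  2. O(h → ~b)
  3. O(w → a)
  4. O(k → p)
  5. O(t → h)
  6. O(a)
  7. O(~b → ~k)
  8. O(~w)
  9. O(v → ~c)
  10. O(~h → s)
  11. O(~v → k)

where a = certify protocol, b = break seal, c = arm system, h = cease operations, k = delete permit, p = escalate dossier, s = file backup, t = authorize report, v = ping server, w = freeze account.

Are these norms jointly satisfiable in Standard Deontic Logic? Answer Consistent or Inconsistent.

Premise 3 is O(w → a); even if O(a) held, inferring O(w) would be affirming the consequent — invalid.
So O(w) is not derivable, and the apparent clash with O(~w) does not arise.
A world satisfying every obligation exists (e.g. a=true, b=false, c=false, h=true, k=false, p=false, s=false, t=false, v=true, w=false); no atom is both obligatory and forbidden, so the set is consistent.

Consistent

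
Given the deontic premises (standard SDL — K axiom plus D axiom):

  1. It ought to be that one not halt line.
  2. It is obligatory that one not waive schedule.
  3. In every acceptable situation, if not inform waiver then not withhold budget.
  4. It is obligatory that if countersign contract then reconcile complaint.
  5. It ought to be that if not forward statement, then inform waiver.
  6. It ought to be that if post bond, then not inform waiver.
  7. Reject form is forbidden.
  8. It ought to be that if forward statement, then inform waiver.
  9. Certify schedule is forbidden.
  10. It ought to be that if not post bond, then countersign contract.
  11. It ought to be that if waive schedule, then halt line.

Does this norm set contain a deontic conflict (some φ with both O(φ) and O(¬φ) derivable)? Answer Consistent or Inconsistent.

Consistent

Premise 11 is O(waive_schedule → halt_line), but O(waive_schedule) is not derivable from the premises, so it does not yield O(halt_line).
So O(halt_line) is not derivable, and the apparent clash with O(¬halt_line) does not arise.
A world satisfying every obligation exists (e.g. certify_schedule=false, countersign_contract=true, forward_statement=false, halt_line=false, inform_waiver=true, post_bond=false, reconcile_complaint=true, reject_form=false, waive_schedule=false, withhold_budget=false); no atom is both obligatory and forbidden, so the set is consistent.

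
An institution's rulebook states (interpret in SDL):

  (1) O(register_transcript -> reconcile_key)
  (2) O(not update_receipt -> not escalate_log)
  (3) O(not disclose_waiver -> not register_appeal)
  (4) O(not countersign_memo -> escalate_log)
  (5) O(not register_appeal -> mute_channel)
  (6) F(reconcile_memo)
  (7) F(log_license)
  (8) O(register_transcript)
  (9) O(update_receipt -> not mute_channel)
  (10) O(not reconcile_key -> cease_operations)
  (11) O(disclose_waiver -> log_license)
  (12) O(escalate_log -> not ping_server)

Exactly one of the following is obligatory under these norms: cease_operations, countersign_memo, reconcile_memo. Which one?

Premise 7 is F(log_license), i.e. O(not log_license).
Premise 11, O(disclose_waiver -> log_license), contraposes to O(not log_license -> not disclose_waiver); with O(not log_license) we get O(not disclose_waiver).
From O(not disclose_waiver) and premise 3, O(not disclose_waiver -> not register_appeal), we obtain O(not register_appeal).
Applying K to premise 5 (O(not register_appeal -> mute_channel)) and O(not register_appeal) yields O(mute_channel).
The contrapositive of premise 9 (O(update_receipt -> not mute_channel)) is O(mute_channel -> not update_receipt), and O(mute_channel) is already established, so O(not update_receipt).
With premise 2, O(not update_receipt -> not escalate_log), the K-axiom yields O(not escalate_log).
Premise 4, O(not countersign_memo -> escalate_log), contraposes to O(not escalate_log -> countersign_memo); with O(not escalate_log) we get O(countersign_memo).
So O(countersign_memo) holds — countersign_memo is obligatory. None of the other listed options is made obligatory by any chain of premises.

countersign_memo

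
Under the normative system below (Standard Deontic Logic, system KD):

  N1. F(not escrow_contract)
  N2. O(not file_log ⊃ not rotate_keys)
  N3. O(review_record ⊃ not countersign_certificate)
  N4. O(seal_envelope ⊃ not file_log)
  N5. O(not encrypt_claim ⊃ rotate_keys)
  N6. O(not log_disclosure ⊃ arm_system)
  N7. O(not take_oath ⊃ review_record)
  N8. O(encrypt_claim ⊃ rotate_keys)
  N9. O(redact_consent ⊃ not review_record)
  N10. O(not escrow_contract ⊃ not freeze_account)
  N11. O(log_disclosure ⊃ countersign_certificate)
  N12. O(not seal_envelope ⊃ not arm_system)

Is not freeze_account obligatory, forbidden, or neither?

Neither

Premise 10 is O(not escrow_contract ⊃ not freeze_account), but O(not escrow_contract) is not derivable from the premises, so it does not yield O(not freeze_account).
No premise or chain of K-axiom applications forces O(not freeze_account), and none forces O(freeze_account). So not freeze_account is neither obligatory nor forbidden under these norms.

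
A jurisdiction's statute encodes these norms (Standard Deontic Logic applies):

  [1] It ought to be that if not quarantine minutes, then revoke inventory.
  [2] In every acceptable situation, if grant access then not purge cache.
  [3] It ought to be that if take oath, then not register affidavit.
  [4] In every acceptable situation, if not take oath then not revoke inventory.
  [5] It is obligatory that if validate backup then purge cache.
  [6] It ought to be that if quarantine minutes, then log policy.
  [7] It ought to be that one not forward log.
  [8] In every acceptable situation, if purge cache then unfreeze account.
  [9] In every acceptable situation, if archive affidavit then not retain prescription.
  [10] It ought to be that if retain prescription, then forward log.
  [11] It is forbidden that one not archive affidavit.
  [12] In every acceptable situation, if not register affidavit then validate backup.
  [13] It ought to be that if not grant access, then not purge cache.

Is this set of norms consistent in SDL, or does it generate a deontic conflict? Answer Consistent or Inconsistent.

Premise 10 is O(retain_prescription → forward_log), but O(retain_prescription) is not derivable from the premises, so it does not yield O(forward_log).
So O(forward_log) is not derivable, and the apparent clash with O(¬forward_log) does not arise.
A world satisfying every obligation exists (e.g. archive_affidavit=true, forward_log=false, grant_access=false, log_policy=true, purge_cache=false, quarantine_minutes=true, register_affidavit=true, retain_prescription=false, revoke_inventory=false, take_oath=false, unfreeze_account=false, validate_backup=false); no atom is both obligatory and forbidden, so the set is consistent.

Consistent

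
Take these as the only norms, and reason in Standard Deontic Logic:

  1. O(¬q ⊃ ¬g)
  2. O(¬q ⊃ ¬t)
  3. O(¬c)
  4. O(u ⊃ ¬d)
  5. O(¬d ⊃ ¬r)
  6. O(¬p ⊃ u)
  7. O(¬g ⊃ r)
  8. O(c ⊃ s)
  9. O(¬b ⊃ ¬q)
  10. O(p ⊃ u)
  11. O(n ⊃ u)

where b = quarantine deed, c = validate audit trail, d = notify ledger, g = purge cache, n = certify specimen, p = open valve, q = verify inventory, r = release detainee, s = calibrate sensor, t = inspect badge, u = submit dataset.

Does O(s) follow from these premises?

Premise 8 is O(c ⊃ s), but O(c) is not derivable from the premises, so it does not yield O(s).
No other premise forces O(s). An ideal world satisfying every premise can still have s false, so O(s) is not derivable.

No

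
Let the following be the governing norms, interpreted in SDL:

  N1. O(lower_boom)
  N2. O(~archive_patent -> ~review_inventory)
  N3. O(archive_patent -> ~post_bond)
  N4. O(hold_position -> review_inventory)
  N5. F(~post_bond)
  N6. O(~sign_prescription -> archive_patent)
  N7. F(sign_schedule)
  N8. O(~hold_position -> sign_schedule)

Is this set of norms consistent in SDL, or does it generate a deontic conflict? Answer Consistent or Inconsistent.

Premise 7, F(sign_schedule), is equivalent to O(~sign_schedule).
Premise 8 is O(~hold_position -> sign_schedule); contrapositively O(~sign_schedule -> hold_position). Since O(~sign_schedule) holds, K gives O(hold_position).
With premise 4, O(hold_position -> review_inventory), the K-axiom yields O(review_inventory).
Premise 2 is O(~archive_patent -> ~review_inventory); contrapositively O(review_inventory -> archive_patent). Since O(review_inventory) holds, K gives O(archive_patent).
From O(archive_patent) and premise 3, O(archive_patent -> ~post_bond), we obtain O(~post_bond).
However, F(~post_bond) at premise 5 amounts to O(post_bond).
We now have both O(~post_bond) and O(post_bond) — post_bond is simultaneously obligatory and forbidden, violating the D-axiom.

Inconsistent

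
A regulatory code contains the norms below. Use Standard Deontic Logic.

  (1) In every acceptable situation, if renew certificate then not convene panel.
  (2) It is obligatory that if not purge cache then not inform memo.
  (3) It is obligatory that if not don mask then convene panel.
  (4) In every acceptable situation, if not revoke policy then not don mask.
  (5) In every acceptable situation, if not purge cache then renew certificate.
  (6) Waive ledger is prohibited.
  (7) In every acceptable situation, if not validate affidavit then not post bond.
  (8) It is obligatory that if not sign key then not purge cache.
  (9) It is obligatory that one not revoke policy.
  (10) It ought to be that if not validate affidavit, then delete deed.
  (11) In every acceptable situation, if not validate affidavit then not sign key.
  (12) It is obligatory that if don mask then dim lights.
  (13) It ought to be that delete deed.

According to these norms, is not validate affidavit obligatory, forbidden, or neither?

Forbidden

Premise 9 states O(¬revoke_policy) outright.
With premise 4, O(¬revoke_policy → ¬don_mask), the K-axiom yields O(¬don_mask).
From O(¬don_mask) and premise 3, O(¬don_mask → convene_panel), we obtain O(convene_panel).
Premise 1, O(renew_certificate → ¬convene_panel), contraposes to O(convene_panel → ¬renew_certificate); with O(convene_panel) we get O(¬renew_certificate).
Premise 5, O(¬purge_cache → renew_certificate), contraposes to O(¬renew_certificate → purge_cache); with O(¬renew_certificate) we get O(purge_cache).
The contrapositive of premise 8 (O(¬sign_key → ¬purge_cache)) is O(purge_cache → sign_key), and O(purge_cache) is already established, so O(sign_key).
Premise 11 is O(¬validate_affidavit → ¬sign_key); contrapositively O(sign_key → validate_affidavit). Since O(sign_key) holds, K gives O(validate_affidavit).
Premises 2, 6, 7, 10, 12, 13 do not contribute to this derivation.
Thus O(validate_affidavit), which is F(¬validate_affidavit): ¬validate_affidavit is forbidden.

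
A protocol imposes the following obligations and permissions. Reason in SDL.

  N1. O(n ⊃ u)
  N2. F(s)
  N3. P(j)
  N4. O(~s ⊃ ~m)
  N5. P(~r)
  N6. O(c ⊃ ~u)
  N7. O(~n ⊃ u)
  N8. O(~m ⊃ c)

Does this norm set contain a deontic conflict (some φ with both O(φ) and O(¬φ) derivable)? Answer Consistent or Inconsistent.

Inconsistent

Premises 1 and 7 are O(n ⊃ u) and O(~n ⊃ u); every ideal world satisfies n or ~n, so in either case u holds — hence O(u).
Premise 6 is O(c ⊃ ~u); contrapositively O(u ⊃ ~c). Since O(u) holds, K gives O(~c).
The contrapositive of premise 8 (O(~m ⊃ c)) is O(~c ⊃ m), and O(~c) is already established, so O(m).
Premise 4, O(~s ⊃ ~m), contraposes to O(m ⊃ s); with O(m) we get O(s).
But premise 2, F(s), means O(~s).
We now have both O(s) and O(~s) — s is simultaneously obligatory and forbidden, violating the D-axiom.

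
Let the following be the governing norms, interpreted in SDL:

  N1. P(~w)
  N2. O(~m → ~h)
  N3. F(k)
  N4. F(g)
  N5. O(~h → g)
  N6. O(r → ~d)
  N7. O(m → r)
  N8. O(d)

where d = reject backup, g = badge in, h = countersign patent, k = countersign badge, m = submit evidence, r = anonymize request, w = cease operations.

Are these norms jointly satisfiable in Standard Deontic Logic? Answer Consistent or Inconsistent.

Inconsistent

From premise 8 we have O(d).
The contrapositive of premise 6 (O(r → ~d)) is O(d → ~r), and O(d) is already established, so O(~r).
Premise 7 is O(m → r); contrapositively O(~r → ~m). Since O(~r) holds, K gives O(~m).
With premise 2, O(~m → ~h), the K-axiom yields O(~h).
With premise 5, O(~h → g), the K-axiom yields O(g).
But premise 4, F(g), means O(~g).
We now have both O(g) and O(~g) — g is simultaneously obligatory and forbidden, violating the D-axiom.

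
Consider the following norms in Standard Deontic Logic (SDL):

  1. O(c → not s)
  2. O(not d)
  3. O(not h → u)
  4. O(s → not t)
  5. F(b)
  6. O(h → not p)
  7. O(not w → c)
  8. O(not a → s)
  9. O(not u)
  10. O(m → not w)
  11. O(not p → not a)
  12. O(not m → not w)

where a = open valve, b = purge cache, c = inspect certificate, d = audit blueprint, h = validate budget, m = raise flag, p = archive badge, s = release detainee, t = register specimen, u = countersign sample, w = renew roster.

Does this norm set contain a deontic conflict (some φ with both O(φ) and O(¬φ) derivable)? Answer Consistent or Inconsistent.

Inconsistent

Premises 12 and 10 cover both cases: O(not m → not w) and O(m → not w). Since not m ∨ m is a tautology, O(not w) follows.
Applying K to premise 7 (O(not w → c)) and O(not w) yields O(c).
With premise 1, O(c → not s), the K-axiom yields O(not s).
Premise 8 is O(not a → s); contrapositively O(not s → a). Since O(not s) holds, K gives O(a).
The contrapositive of premise 11 (O(not p → not a)) is O(a → p), and O(a) is already established, so O(p).
Premise 6, O(h → not p), contraposes to O(p → not h); with O(p) we get O(not h).
Applying K to premise 3 (O(not h → u)) and O(not h) yields O(u).
But premise 9 directly asserts O(not u).
We now have both O(u) and O(not u) — u is simultaneously obligatory and forbidden, violating the D-axiom.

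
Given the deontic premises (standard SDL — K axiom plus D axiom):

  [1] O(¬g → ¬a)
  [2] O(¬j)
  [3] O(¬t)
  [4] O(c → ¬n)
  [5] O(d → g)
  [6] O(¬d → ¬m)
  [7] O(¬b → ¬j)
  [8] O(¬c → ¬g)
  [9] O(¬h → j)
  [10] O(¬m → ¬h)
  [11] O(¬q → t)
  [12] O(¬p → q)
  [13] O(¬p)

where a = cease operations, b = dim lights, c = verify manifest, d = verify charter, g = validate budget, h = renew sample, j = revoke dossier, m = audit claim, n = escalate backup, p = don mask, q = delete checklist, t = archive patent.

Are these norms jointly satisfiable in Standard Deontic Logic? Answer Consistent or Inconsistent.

Consistent

Premise 11 is O(¬q → t), but O(¬q) is not derivable from the premises, so it does not yield O(t).
So O(t) is not derivable, and the apparent clash with O(¬t) does not arise.
A world satisfying every obligation exists (e.g. a=false, b=false, c=true, d=true, g=true, h=true, j=false, m=true, n=false, p=false, q=true, t=false); no atom is both obligatory and forbidden, so the set is consistent.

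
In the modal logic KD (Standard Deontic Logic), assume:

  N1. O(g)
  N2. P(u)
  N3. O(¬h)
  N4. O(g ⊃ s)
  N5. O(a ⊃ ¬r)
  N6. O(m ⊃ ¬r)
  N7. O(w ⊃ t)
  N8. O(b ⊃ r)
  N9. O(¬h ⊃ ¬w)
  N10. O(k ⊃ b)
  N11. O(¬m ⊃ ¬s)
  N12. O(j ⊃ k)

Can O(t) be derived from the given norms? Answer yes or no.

Premise 7 is O(w ⊃ t), but O(w) is not derivable from the premises, so it does not yield O(t).
No other premise forces O(t). An ideal world satisfying every premise can still have t false, so O(t) is not derivable.

No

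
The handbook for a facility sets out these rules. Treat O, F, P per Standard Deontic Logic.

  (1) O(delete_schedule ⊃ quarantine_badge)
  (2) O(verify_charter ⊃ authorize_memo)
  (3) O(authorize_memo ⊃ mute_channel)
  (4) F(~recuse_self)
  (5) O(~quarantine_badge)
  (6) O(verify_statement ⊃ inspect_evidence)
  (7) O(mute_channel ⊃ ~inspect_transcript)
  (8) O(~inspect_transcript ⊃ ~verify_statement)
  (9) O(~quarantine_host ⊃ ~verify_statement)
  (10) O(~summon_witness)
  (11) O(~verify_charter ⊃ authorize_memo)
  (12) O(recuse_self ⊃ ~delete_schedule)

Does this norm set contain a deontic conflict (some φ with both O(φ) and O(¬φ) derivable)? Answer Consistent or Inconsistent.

Premise 1 is O(delete_schedule ⊃ quarantine_badge), but O(delete_schedule) is not derivable from the premises, so it does not yield O(quarantine_badge).
So O(quarantine_badge) is not derivable, and the apparent clash with O(~quarantine_badge) does not arise.
A world satisfying every obligation exists (e.g. authorize_memo=true, delete_schedule=false, inspect_evidence=false, inspect_transcript=false, mute_channel=true, quarantine_badge=false, quarantine_host=false, recuse_self=true, summon_witness=false, verify_charter=false, verify_statement=false); no atom is both obligatory and forbidden, so the set is consistent.

Consistent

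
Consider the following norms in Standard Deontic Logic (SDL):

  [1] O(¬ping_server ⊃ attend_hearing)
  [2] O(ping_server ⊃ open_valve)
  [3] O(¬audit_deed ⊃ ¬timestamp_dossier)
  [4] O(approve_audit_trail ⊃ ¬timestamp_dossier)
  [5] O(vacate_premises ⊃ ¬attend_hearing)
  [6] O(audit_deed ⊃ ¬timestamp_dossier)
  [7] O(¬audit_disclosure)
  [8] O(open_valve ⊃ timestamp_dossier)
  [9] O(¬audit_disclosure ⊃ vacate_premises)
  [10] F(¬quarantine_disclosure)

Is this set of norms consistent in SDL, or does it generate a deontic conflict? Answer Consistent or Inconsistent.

Premises 3 and 6 are O(¬audit_deed ⊃ ¬timestamp_dossier) and O(audit_deed ⊃ ¬timestamp_dossier); every ideal world satisfies ¬audit_deed or audit_deed, so in either case ¬timestamp_dossier holds — hence O(¬timestamp_dossier).
Premise 8 is O(open_valve ⊃ timestamp_dossier); contrapositively O(¬timestamp_dossier ⊃ ¬open_valve). Since O(¬timestamp_dossier) holds, K gives O(¬open_valve).
Premise 2, O(ping_server ⊃ open_valve), contraposes to O(¬open_valve ⊃ ¬ping_server); with O(¬open_valve) we get O(¬ping_server).
From O(¬ping_server) and premise 1, O(¬ping_server ⊃ attend_hearing), we obtain O(attend_hearing).
The contrapositive of premise 5 (O(vacate_premises ⊃ ¬attend_hearing)) is O(attend_hearing ⊃ ¬vacate_premises), and O(attend_hearing) is already established, so O(¬vacate_premises).
Premise 9, O(¬audit_disclosure ⊃ vacate_premises), contraposes to O(¬vacate_premises ⊃ audit_disclosure); with O(¬vacate_premises) we get O(audit_disclosure).
Yet premise 7 states O(¬audit_disclosure).
We now have both O(audit_disclosure) and O(¬audit_disclosure) — audit_disclosure is simultaneously obligatory and forbidden, violating the D-axiom.

Inconsistent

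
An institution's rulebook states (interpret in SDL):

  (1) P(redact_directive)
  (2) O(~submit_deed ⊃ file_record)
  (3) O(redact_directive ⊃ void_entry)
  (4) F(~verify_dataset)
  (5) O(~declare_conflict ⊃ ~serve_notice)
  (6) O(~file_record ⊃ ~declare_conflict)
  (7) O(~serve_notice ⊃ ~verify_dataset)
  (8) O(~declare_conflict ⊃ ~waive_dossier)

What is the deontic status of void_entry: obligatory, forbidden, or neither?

Neither

Premise 3 is O(redact_directive ⊃ void_entry), but O(redact_directive) is not derivable from the premises (the permission P(redact_directive) asserts only ~O(~redact_directive), not O(redact_directive)), so it does not yield O(void_entry).
No premise or chain of K-axiom applications forces O(void_entry), and none forces O(~void_entry). So void_entry is neither obligatory nor forbidden under these norms.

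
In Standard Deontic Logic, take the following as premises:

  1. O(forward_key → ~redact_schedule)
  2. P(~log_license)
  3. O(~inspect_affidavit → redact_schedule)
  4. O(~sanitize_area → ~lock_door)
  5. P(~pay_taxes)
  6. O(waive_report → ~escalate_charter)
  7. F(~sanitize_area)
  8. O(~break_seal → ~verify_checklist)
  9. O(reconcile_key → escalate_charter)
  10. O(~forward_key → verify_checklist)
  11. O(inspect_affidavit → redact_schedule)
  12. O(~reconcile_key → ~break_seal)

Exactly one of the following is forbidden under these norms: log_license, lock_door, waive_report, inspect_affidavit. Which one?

By case analysis on inspect_affidavit: premise 11 gives O(inspect_affidavit → redact_schedule) and premise 3 gives O(~inspect_affidavit → redact_schedule), so O(redact_schedule) either way.
Premise 1, O(forward_key → ~redact_schedule), contraposes to O(redact_schedule → ~forward_key); with O(redact_schedule) we get O(~forward_key).
From O(~forward_key) and premise 10, O(~forward_key → verify_checklist), we obtain O(verify_checklist).
The contrapositive of premise 8 (O(~break_seal → ~verify_checklist)) is O(verify_checklist → break_seal), and O(verify_checklist) is already established, so O(break_seal).
The contrapositive of premise 12 (O(~reconcile_key → ~break_seal)) is O(break_seal → reconcile_key), and O(break_seal) is already established, so O(reconcile_key).
With premise 9, O(reconcile_key → escalate_charter), the K-axiom yields O(escalate_charter).
Premise 6, O(waive_report → ~escalate_charter), contraposes to O(escalate_charter → ~waive_report); with O(escalate_charter) we get O(~waive_report).
So O(~waive_report) holds, i.e. waive_report is forbidden. None of the other listed options is forbidden under the premises.

waive_report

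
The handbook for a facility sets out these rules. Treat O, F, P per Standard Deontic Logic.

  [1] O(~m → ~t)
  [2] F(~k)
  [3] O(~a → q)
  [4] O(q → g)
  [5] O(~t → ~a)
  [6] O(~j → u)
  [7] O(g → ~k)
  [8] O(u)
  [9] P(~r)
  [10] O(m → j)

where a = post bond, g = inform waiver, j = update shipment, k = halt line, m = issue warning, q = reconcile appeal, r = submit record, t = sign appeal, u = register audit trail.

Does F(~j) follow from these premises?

Yes

Premise 2 is F(~k), i.e. O(k).
Premise 7 is O(g → ~k); contrapositively O(k → ~g). Since O(k) holds, K gives O(~g).
Premise 4, O(q → g), contraposes to O(~g → ~q); with O(~g) we get O(~q).
Premise 3, O(~a → q), contraposes to O(~q → a); with O(~q) we get O(a).
Premise 5, O(~t → ~a), contraposes to O(a → t); with O(a) we get O(t).
The contrapositive of premise 1 (O(~m → ~t)) is O(t → m), and O(t) is already established, so O(m).
With premise 10, O(m → j), the K-axiom yields O(j).
Premises 6, 8, 9 do not contribute to this derivation.
So O(j) holds, i.e. F(~j). The claim follows.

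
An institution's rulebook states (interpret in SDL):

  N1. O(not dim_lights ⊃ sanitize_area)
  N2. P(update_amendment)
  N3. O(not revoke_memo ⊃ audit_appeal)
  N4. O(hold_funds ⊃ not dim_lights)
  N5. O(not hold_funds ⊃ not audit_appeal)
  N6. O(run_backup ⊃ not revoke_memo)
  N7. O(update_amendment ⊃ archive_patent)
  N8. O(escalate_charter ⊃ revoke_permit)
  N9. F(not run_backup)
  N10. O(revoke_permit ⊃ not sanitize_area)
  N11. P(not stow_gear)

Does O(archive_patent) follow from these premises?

Premise 7 is O(update_amendment ⊃ archive_patent), but O(update_amendment) is not derivable from the premises (the permission P(update_amendment) asserts only not O(not update_amendment), not O(update_amendment)), so it does not yield O(archive_patent).
No other premise forces O(archive_patent). An ideal world satisfying every premise can still have archive_patent false, so O(archive_patent) is not derivable.

No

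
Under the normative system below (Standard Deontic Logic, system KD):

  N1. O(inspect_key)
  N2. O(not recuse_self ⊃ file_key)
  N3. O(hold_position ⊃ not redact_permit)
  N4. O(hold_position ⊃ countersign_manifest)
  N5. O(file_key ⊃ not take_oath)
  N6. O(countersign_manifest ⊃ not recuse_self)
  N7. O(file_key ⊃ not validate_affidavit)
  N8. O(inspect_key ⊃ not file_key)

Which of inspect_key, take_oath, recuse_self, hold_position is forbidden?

hold_position

From premise 1 we have O(inspect_key).
Applying K to premise 8 (O(inspect_key ⊃ not file_key)) and O(inspect_key) yields O(not file_key).
Premise 2 is O(not recuse_self ⊃ file_key); contrapositively O(not file_key ⊃ recuse_self). Since O(not file_key) holds, K gives O(recuse_self).
The contrapositive of premise 6 (O(countersign_manifest ⊃ not recuse_self)) is O(recuse_self ⊃ not countersign_manifest), and O(recuse_self) is already established, so O(not countersign_manifest).
Premise 4, O(hold_position ⊃ countersign_manifest), contraposes to O(not countersign_manifest ⊃ not hold_position); with O(not countersign_manifest) we get O(not hold_position).
So O(not hold_position) holds, i.e. hold_position is forbidden. None of the other listed options is forbidden under the premises.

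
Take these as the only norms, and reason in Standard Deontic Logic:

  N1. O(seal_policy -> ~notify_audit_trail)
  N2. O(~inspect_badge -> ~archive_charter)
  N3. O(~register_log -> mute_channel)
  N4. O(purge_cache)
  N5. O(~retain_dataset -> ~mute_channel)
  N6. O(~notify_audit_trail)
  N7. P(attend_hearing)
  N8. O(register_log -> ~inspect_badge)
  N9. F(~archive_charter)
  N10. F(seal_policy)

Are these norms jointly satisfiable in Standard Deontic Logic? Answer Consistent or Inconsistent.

Premise 1 is O(seal_policy -> ~notify_audit_trail); even if O(~notify_audit_trail) held, inferring O(seal_policy) would be affirming the consequent — invalid.
So O(seal_policy) is not derivable, and the apparent clash with O(~seal_policy) does not arise.
A world satisfying every obligation exists (e.g. archive_charter=true, attend_hearing=false, inspect_badge=true, mute_channel=true, notify_audit_trail=false, purge_cache=true, register_log=false, retain_dataset=true, seal_policy=false); no atom is both obligatory and forbidden, so the set is consistent.

Consistent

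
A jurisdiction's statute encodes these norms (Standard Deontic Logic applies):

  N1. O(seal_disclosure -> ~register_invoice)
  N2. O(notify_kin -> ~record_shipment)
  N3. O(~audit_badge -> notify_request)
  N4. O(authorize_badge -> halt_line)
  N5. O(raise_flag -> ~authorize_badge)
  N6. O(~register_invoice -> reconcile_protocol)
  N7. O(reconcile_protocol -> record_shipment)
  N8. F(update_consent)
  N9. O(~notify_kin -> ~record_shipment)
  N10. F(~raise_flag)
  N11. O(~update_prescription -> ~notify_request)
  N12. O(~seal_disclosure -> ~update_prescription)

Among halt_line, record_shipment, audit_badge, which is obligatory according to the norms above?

Premises 2 and 9 are O(notify_kin -> ~record_shipment) and O(~notify_kin -> ~record_shipment); every ideal world satisfies notify_kin or ~notify_kin, so in either case ~record_shipment holds — hence O(~record_shipment).
The contrapositive of premise 7 (O(reconcile_protocol -> record_shipment)) is O(~record_shipment -> ~reconcile_protocol), and O(~record_shipment) is already established, so O(~reconcile_protocol).
Premise 6, O(~register_invoice -> reconcile_protocol), contraposes to O(~reconcile_protocol -> register_invoice); with O(~reconcile_protocol) we get O(register_invoice).
Premise 1 is O(seal_disclosure -> ~register_invoice); contrapositively O(register_invoice -> ~seal_disclosure). Since O(register_invoice) holds, K gives O(~seal_disclosure).
Premise 12 is O(~seal_disclosure -> ~update_prescription); since O(~seal_disclosure), deontic closure gives O(~update_prescription).
Premise 11 is O(~update_prescription -> ~notify_request); since O(~update_prescription), deontic closure gives O(~notify_request).
Premise 3, O(~audit_badge -> notify_request), contraposes to O(~notify_request -> audit_badge); with O(~notify_request) we get O(audit_badge).
So O(audit_badge) holds — audit_badge is obligatory. None of the other listed options is made obligatory by any chain of premises.

audit_badge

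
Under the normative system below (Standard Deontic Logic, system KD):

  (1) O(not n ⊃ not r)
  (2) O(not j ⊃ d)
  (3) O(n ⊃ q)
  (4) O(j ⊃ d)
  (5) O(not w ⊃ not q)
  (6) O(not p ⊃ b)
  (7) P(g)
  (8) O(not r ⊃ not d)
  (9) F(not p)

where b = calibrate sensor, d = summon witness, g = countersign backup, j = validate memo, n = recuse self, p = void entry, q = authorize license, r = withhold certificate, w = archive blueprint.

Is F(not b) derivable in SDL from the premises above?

No

Premise 6 is O(not p ⊃ b), but O(not p) is not derivable from the premises, so it does not yield O(b).
No other premise forces O(b). An ideal world satisfying every premise can still have not b true, so F(not b) is not derivable.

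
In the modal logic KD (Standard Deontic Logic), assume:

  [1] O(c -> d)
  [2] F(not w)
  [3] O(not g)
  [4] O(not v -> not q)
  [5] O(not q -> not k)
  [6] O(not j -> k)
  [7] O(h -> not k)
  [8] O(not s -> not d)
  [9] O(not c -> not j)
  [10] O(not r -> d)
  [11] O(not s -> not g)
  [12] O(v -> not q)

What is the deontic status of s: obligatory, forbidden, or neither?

By case analysis on v: premise 12 gives O(v -> not q) and premise 4 gives O(not v -> not q), so O(not q) either way.
With premise 5, O(not q -> not k), the K-axiom yields O(not k).
Premise 6, O(not j -> k), contraposes to O(not k -> j); with O(not k) we get O(j).
Premise 9, O(not c -> not j), contraposes to O(j -> c); with O(j) we get O(c).
Applying K to premise 1 (O(c -> d)) and O(c) yields O(d).
The contrapositive of premise 8 (O(not s -> not d)) is O(d -> s), and O(d) is already established, so O(s).
Premises 2, 3, 7, 10, 11 do not contribute to this derivation.
Hence s is obligatory.

Obligatory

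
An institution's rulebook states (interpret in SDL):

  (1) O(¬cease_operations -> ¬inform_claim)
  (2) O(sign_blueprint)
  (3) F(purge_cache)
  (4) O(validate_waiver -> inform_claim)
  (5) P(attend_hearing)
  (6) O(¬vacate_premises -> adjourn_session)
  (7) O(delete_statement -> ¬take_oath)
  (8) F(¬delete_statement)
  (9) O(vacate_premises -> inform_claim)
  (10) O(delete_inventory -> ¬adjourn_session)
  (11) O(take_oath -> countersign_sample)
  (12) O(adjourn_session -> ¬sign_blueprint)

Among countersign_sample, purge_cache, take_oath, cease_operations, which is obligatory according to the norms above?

From premise 2 we have O(sign_blueprint).
Premise 12, O(adjourn_session -> ¬sign_blueprint), contraposes to O(sign_blueprint -> ¬adjourn_session); with O(sign_blueprint) we get O(¬adjourn_session).
Premise 6 is O(¬vacate_premises -> adjourn_session); contrapositively O(¬adjourn_session -> vacate_premises). Since O(¬adjourn_session) holds, K gives O(vacate_premises).
Premise 9 is O(vacate_premises -> inform_claim); since O(vacate_premises), deontic closure gives O(inform_claim).
The contrapositive of premise 1 (O(¬cease_operations -> ¬inform_claim)) is O(inform_claim -> cease_operations), and O(inform_claim) is already established, so O(cease_operations).
So O(cease_operations) holds — cease_operations is obligatory. None of the other listed options is made obligatory by any chain of premises.

cease_operations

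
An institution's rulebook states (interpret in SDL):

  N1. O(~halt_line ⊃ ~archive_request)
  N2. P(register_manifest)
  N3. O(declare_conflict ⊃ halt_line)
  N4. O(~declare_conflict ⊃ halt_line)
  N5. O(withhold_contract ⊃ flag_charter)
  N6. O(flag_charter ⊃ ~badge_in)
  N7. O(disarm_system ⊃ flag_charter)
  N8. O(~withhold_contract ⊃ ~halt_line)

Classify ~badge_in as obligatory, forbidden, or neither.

Obligatory

By case analysis on ~declare_conflict: premise 4 gives O(~declare_conflict ⊃ halt_line) and premise 3 gives O(declare_conflict ⊃ halt_line), so O(halt_line) either way.
Premise 8, O(~withhold_contract ⊃ ~halt_line), contraposes to O(halt_line ⊃ withhold_contract); with O(halt_line) we get O(withhold_contract).
Applying K to premise 5 (O(withhold_contract ⊃ flag_charter)) and O(withhold_contract) yields O(flag_charter).
Applying K to premise 6 (O(flag_charter ⊃ ~badge_in)) and O(flag_charter) yields O(~badge_in).
Premises 1, 2, 7 do not contribute to this derivation.
Hence ~badge_in is obligatory.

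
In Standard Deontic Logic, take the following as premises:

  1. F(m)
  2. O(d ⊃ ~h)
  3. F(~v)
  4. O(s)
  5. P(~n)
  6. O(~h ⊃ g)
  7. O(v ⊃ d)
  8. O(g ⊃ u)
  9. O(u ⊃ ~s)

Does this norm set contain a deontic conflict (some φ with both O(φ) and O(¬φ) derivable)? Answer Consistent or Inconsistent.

Premise 4 gives O(s).
The contrapositive of premise 9 (O(u ⊃ ~s)) is O(s ⊃ ~u), and O(s) is already established, so O(~u).
The contrapositive of premise 8 (O(g ⊃ u)) is O(~u ⊃ ~g), and O(~u) is already established, so O(~g).
The contrapositive of premise 6 (O(~h ⊃ g)) is O(~g ⊃ h), and O(~g) is already established, so O(h).
Premise 2 is O(d ⊃ ~h); contrapositively O(h ⊃ ~d). Since O(h) holds, K gives O(~d).
Premise 7 is O(v ⊃ d); contrapositively O(~d ⊃ ~v). Since O(~d) holds, K gives O(~v).
But premise 3, F(~v), means O(v).
We now have both O(~v) and O(v) — v is simultaneously obligatory and forbidden, violating the D-axiom.

Inconsistent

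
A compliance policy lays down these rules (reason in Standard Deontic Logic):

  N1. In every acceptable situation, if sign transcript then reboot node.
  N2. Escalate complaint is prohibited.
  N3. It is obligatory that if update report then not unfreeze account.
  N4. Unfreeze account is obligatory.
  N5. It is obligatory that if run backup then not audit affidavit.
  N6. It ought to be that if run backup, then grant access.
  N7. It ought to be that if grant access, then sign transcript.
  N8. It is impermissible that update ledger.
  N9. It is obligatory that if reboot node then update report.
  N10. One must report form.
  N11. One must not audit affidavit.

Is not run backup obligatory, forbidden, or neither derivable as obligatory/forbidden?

Obligatory

Premise 4 gives O(unfreeze_account).
The contrapositive of premise 3 (O(update_report → ¬unfreeze_account)) is O(unfreeze_account → ¬update_report), and O(unfreeze_account) is already established, so O(¬update_report).
Premise 9 is O(reboot_node → update_report); contrapositively O(¬update_report → ¬reboot_node). Since O(¬update_report) holds, K gives O(¬reboot_node).
Premise 1 is O(sign_transcript → reboot_node); contrapositively O(¬reboot_node → ¬sign_transcript). Since O(¬reboot_node) holds, K gives O(¬sign_transcript).
The contrapositive of premise 7 (O(grant_access → sign_transcript)) is O(¬sign_transcript → ¬grant_access), and O(¬sign_transcript) is already established, so O(¬grant_access).
The contrapositive of premise 6 (O(run_backup → grant_access)) is O(¬grant_access → ¬run_backup), and O(¬grant_access) is already established, so O(¬run_backup).
Premises 2, 5, 8, 10, 11 do not contribute to this derivation.
Hence ¬run_backup is obligatory.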